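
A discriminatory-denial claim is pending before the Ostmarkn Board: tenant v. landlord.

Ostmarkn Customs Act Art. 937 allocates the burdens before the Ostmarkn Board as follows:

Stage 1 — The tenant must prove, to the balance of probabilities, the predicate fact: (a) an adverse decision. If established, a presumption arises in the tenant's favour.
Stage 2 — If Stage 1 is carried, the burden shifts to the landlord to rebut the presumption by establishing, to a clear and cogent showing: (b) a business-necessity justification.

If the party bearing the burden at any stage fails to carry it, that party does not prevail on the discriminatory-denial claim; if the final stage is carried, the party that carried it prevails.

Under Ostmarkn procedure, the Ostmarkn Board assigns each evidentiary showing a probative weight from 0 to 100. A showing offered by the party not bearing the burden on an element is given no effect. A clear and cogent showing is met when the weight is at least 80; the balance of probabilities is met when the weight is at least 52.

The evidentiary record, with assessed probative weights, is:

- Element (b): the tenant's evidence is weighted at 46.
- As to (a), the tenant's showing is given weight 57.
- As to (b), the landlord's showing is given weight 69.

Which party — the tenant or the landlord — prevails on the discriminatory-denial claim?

Stage 1 (tenant, the balance of probabilities, weight is at least 52): (a) 57 ≥ 52 — meets.
  Stage 1 is satisfied; the onus moves to the landlord.
Stage 2 (landlord, a clear and cogent showing, weight is at least 80): (b) 69 (tenant's 46 disregarded) < 80 — fails.
  Not every element is met, so the landlord fails to carry Stage 2.
So the tenant prevails.

tenant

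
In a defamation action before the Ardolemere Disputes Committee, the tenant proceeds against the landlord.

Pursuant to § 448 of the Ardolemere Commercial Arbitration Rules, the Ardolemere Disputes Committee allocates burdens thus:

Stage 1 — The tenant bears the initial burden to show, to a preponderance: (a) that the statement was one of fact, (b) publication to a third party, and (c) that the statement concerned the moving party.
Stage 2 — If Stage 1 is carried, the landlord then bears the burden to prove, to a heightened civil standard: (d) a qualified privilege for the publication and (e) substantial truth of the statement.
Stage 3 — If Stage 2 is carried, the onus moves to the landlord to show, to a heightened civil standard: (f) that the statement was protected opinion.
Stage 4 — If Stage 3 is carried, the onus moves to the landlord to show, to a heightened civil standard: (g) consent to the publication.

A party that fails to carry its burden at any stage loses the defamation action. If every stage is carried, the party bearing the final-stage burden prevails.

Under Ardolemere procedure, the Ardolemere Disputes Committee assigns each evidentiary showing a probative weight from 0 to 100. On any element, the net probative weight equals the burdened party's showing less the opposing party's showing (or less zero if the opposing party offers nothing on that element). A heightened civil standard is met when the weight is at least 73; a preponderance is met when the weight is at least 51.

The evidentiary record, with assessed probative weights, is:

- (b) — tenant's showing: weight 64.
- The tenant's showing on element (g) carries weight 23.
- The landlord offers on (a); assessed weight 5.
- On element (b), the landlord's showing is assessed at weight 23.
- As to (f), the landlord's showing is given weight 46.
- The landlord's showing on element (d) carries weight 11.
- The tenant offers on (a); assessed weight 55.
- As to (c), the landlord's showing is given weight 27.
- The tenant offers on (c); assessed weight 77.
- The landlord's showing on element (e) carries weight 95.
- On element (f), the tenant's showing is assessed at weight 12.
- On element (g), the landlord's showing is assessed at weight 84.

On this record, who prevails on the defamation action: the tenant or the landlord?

Stage 1 (tenant, a preponderance, weight is at least 51): (a) net 55−5=50 < 51 — fails; (b) net 64−23=41 < 51 — fails; (c) net 77−27=50 < 51 — fails.
  Not every element is met, so the tenant fails to carry Stage 1.
The landlord prevails.

landlord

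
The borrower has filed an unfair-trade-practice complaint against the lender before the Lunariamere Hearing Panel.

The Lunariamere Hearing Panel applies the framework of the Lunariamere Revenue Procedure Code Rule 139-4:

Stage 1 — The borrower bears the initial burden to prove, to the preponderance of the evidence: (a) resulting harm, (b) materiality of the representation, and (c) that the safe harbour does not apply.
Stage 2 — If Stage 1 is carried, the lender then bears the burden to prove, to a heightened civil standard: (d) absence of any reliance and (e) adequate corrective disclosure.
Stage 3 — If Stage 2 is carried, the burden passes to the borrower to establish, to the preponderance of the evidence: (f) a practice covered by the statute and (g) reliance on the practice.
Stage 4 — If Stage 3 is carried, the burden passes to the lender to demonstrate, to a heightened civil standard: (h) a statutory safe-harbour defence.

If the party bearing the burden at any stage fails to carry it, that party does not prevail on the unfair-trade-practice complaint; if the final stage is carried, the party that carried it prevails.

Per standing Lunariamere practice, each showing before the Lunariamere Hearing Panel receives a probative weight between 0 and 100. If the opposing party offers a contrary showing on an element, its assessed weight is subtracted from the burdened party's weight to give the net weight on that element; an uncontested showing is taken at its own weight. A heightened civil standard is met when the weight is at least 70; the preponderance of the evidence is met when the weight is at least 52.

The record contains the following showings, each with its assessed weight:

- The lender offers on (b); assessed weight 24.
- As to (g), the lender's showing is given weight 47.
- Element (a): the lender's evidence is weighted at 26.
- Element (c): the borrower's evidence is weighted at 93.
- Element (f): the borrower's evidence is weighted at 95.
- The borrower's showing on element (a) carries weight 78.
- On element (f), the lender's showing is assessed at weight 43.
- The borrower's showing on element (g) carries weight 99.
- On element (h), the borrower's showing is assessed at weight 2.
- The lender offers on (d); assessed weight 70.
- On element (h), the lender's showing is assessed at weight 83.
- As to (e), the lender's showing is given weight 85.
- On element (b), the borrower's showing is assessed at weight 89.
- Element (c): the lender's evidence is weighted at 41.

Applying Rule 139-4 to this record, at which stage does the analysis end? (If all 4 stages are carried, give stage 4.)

Stage 1 (borrower, the preponderance of the evidence, weight is at least 52): (a) net 78−26=52 ≥ 52 — meets; (b) net 89−24=65 ≥ 52 — meets; (c) net 93−41=52 ≥ 52 — meets.
  The borrower carries Stage 1; the lender now bears the burden.
Stage 2 (lender, a heightened civil standard, weight is at least 70): (d) 70 ≥ 70 — meets; (e) 85 ≥ 70 — meets.
  All elements met. The burden passes to the borrower.
Stage 3 (borrower, the preponderance of the evidence, weight is at least 52): (f) net 95−43=52 ≥ 52 — meets; (g) net 99−47=52 ≥ 52 — meets.
  Stage 3 carried; the burden shifts to the lender.
Stage 4 (lender, a heightened civil standard, weight is at least 70): (h) net 83−2=81 ≥ 70 — meets.
  Stage 4 carried; the final stage is satisfied.
Every stage carried; the lender prevails.

stage 4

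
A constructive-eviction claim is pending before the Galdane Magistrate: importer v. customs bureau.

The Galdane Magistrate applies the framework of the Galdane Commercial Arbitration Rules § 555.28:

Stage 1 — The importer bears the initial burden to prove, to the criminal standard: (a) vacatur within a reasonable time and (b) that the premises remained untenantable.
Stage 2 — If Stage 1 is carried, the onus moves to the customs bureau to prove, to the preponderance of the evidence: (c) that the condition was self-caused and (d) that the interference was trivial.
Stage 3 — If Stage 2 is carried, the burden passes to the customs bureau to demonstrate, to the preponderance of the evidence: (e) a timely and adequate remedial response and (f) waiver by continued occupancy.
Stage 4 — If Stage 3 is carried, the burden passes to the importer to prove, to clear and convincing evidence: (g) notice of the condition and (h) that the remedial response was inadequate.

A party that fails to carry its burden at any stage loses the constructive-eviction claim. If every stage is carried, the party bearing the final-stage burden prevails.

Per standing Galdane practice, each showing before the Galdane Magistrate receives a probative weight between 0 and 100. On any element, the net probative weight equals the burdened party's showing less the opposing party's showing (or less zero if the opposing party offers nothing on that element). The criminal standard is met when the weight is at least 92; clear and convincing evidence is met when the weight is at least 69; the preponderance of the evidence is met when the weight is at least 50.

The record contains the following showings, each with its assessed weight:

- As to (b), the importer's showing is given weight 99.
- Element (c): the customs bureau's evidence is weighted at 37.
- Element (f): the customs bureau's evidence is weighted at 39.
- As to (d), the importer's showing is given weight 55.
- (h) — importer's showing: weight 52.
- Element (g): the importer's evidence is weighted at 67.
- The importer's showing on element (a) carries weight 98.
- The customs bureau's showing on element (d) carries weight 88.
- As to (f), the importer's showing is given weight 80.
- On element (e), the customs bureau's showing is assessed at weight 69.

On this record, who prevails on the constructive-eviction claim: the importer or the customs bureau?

importer

Stage 1 — burden on importer; standard: the criminal standard (weight is at least 92).
    (a): 98 ≥ 92 [met]
    (b): 99 ≥ 92 [met]
  Stage 1 carried; the burden shifts to the customs bureau.
Stage 2 — burden on customs bureau; standard: the preponderance of the evidence (weight is at least 50).
    (c): 37 < 50 [not met]
    (d): 88 − 55 = 33 < 50 [not met]
  Stage 2 not carried; the customs bureau fails its burden.
The importer prevails.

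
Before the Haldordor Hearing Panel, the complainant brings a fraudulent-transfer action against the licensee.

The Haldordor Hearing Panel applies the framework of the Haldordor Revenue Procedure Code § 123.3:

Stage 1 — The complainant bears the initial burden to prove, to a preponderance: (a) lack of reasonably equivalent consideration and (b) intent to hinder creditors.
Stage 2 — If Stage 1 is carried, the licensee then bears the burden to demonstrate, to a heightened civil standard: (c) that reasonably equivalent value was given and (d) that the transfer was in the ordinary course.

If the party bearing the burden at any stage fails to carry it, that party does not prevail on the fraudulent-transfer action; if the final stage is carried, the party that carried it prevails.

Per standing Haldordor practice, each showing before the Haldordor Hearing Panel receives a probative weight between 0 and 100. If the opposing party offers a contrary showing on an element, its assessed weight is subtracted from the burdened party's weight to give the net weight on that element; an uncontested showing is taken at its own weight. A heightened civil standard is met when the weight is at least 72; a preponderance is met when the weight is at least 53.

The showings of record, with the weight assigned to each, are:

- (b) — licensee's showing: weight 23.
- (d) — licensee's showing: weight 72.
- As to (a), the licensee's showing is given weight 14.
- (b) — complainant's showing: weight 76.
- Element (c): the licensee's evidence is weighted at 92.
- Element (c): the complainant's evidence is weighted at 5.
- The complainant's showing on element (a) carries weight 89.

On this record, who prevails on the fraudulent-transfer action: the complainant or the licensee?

licensee

Stage 1 (complainant, a preponderance, weight is at least 53): (a) net 89−14=75 ≥ 53 — meets; (b) net 76−23=53 ≥ 53 — meets.
  The complainant carries Stage 1; the licensee now bears the burden.
Stage 2 (licensee, a heightened civil standard, weight is at least 72): (c) net 92−5=87 ≥ 72 — meets; (d) 72 ≥ 72 — meets.
  All elements met at the final stage.
Every stage carried; the licensee prevails.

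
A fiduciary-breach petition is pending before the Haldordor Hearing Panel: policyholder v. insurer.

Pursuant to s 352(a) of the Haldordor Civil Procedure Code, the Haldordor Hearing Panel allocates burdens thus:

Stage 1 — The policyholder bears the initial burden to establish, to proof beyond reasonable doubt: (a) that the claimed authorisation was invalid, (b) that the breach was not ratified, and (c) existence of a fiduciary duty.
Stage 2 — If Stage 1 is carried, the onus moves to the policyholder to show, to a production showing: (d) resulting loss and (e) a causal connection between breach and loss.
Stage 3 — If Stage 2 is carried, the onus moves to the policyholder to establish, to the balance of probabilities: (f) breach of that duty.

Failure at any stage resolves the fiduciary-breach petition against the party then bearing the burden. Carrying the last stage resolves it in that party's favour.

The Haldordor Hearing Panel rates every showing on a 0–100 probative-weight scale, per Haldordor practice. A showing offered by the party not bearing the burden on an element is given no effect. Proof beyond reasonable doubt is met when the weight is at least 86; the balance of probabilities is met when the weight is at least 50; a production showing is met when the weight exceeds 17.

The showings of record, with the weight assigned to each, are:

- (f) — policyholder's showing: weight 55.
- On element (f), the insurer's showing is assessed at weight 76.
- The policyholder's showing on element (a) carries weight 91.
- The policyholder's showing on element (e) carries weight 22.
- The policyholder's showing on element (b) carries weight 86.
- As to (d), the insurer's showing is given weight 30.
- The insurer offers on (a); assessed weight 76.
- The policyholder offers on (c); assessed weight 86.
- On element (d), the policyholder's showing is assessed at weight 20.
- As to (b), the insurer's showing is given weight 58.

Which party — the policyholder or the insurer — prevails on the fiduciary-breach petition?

At Stage 1 the policyholder must meet proof beyond reasonable doubt (weight is at least 86): on (a) the weight is 91 (the insurer's 76 is given no effect), which does reach 86, so (a) meets the standard; on (b) the weight is 86 (the insurer's 58 is given no effect), which does reach 86, so (b) meets the standard; on (c) the weight is 86, which does reach 86, so (c) meets the standard.
  Stage 1 is satisfied; the policyholder continues to bear the burden.
At Stage 2 the policyholder must meet a production showing (weight exceeds 17): on (d) the weight is 20 (the insurer's 30 is given no effect), > 17, so (d) meets the standard; on (e) the weight is 22, which does exceed 17, so (e) meets the standard.
  Stage 2 carried; the burden remains with the policyholder.
At Stage 3 the policyholder must meet the balance of probabilities (weight is at least 50): on (f) the weight is 55 (the insurer's 76 is given no effect), which does reach 50, so (f) meets the standard.
  The policyholder carries the last stage.
With every stage satisfied, the policyholder prevails.

policyholder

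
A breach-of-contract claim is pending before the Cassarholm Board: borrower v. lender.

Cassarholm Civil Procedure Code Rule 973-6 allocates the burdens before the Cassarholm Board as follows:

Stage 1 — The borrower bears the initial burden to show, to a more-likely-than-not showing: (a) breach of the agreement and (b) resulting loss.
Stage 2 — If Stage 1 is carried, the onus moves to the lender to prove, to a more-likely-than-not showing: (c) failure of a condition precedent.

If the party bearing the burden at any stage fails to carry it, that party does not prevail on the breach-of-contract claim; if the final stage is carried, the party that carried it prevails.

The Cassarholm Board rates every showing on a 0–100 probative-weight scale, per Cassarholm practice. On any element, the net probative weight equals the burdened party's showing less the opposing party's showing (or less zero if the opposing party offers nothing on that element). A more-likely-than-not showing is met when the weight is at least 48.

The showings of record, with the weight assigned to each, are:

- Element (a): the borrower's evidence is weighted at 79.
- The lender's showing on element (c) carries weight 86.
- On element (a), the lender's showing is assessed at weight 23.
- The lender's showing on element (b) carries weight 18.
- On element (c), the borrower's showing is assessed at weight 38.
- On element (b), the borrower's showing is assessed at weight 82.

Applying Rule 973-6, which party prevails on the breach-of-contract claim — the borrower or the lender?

Stage 1 — burden on borrower; standard: a more-likely-than-not showing (weight is at least 48).
    (a): 79 − 23 = 56 ≥ 48 [met]
    (b): 82 − 18 = 64 ≥ 48 [met]
  Stage 1 carried; the burden shifts to the lender.
Stage 2 — burden on lender; standard: a more-likely-than-not showing (weight is at least 48).
    (c): 86 − 38 = 48 ≥ 48 [met]
  All elements met at the final stage.
Every stage carried; the lender prevails.

lender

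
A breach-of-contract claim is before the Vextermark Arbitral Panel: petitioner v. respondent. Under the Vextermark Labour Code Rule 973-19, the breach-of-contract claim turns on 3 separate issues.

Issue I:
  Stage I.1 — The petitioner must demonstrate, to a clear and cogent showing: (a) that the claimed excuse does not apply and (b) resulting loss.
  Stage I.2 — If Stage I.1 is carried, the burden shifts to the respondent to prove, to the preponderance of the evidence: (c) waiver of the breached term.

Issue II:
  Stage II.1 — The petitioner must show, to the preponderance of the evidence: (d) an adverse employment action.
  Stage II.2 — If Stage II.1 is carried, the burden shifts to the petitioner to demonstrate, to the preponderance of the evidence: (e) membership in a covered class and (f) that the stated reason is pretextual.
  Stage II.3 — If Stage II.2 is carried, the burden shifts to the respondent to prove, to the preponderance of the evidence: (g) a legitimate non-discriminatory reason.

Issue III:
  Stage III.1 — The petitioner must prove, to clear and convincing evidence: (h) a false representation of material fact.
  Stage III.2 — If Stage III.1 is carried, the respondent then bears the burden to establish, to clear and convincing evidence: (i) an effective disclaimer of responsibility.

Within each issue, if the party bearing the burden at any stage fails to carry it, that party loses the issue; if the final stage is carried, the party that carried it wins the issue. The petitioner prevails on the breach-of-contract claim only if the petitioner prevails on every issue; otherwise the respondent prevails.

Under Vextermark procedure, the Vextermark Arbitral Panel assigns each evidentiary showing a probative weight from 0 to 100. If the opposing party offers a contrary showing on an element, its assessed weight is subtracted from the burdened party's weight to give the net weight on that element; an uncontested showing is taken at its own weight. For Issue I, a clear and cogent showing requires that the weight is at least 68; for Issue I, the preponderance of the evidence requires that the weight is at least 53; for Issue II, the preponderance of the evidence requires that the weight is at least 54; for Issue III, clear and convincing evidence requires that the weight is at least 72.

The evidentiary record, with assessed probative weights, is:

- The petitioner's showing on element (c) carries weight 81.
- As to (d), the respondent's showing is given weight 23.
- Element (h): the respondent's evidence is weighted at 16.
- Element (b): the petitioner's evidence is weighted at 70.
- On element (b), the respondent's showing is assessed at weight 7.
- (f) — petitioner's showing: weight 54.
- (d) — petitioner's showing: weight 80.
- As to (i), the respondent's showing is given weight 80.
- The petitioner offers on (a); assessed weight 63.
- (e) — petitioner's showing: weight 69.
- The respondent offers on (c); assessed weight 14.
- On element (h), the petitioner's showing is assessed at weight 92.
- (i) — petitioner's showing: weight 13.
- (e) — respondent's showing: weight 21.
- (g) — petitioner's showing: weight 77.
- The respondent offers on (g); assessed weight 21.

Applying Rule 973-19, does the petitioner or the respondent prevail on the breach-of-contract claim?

respondent

— Issue I —
Stage I.1 — burden on petitioner; standard: a clear and cogent showing (weight is at least 68).
    (a): 63 < 68 [not met]
    (b): 70 − 7 = 63 < 68 [not met]
  Not every element is met, so the petitioner fails to carry Stage I.1.
The analysis ends at Stage I.1; the respondent prevails on this issue.
— Issue II —
Stage II.1 (petitioner, the preponderance of the evidence, weight is at least 54): (d) net 80−23=57 ≥ 54 — meets.
  Stage II.1 carried; the burden remains with the petitioner.
Stage II.2 (petitioner, the preponderance of the evidence, weight is at least 54): (e) net 69−21=48 < 54 — fails; (f) 54 ≥ 54 — meets.
  The petitioner does not carry Stage II.2.
The respondent prevails on this issue.
— Issue III —
Stage III.1 (petitioner, clear and convincing evidence, weight is at least 72): (h) net 92−16=76 ≥ 72 — meets.
  Stage III.1 is satisfied; the onus moves to the respondent.
Stage III.2 (respondent, clear and convincing evidence, weight is at least 72): (i) net 80−13=67 < 72 — fails.
  Not every element is met, so the respondent fails to carry Stage III.2.
So the petitioner prevails on this issue.
Per-issue: Issue I → respondent; Issue II → respondent; Issue III → petitioner. The petitioner must prevail on every issue; overall, the respondent prevails.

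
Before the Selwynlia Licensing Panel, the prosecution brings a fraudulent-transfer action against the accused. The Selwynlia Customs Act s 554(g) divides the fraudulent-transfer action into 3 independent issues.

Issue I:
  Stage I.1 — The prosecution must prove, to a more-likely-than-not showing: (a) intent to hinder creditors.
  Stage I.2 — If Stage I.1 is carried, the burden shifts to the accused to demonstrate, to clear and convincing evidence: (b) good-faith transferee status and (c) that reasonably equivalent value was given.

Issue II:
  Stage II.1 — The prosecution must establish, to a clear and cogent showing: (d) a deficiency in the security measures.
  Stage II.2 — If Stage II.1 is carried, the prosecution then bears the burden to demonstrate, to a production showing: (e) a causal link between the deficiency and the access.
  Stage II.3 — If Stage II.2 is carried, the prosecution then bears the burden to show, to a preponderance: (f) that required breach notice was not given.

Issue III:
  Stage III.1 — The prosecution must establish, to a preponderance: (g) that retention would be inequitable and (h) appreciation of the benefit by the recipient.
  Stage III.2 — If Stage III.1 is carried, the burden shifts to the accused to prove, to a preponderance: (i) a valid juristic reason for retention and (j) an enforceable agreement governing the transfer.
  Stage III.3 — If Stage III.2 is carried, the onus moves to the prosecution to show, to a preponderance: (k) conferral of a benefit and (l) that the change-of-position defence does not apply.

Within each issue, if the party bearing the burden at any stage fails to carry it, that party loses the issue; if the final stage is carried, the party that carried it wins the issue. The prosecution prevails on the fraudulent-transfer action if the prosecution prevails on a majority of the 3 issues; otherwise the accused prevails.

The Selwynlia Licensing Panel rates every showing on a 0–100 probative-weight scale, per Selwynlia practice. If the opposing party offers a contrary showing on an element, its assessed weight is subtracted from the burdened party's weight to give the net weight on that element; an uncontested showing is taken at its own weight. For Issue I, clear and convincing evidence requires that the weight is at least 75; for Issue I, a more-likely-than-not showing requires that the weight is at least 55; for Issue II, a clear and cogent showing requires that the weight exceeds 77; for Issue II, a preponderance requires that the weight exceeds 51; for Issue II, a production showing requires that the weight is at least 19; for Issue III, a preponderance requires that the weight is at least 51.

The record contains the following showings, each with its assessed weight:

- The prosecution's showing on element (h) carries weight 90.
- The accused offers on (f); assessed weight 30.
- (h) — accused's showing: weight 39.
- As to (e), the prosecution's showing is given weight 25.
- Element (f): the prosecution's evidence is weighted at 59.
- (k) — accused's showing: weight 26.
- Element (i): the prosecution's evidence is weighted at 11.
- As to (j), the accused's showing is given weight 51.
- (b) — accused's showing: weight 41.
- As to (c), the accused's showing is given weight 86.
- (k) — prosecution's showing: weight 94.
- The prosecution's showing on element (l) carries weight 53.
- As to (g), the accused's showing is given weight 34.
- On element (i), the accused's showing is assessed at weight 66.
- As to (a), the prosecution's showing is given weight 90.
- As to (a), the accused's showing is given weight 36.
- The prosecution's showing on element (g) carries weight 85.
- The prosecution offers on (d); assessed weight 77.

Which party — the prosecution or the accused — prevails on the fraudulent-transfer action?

accused

— Issue I —
At Stage I.1 the prosecution must meet a more-likely-than-not showing (weight is at least 55): on (a) the weight is 90 less the opposing 36 gives net 54, which does not reach 55, so (a) does not meet the standard.
  The prosecution does not carry Stage I.1.
The analysis ends at Stage I.1; the accused prevails on this issue.
— Issue II —
Stage II.1 (prosecution, a clear and cogent showing, weight exceeds 77): (d) 77 ≤ 77 — fails.
  Stage II.1 not carried; the prosecution fails its burden.
The analysis ends at Stage II.1; the accused prevails on this issue.
— Issue III —
Stage III.1 (prosecution, a preponderance, weight is at least 51): (g) net 85−34=51 ≥ 51 — meets; (h) net 90−39=51 ≥ 51 — meets.
  Stage III.1 is satisfied; the onus moves to the accused.
Stage III.2 (accused, a preponderance, weight is at least 51): (i) net 66−11=55 ≥ 51 — meets; (j) 51 ≥ 51 — meets.
  Stage III.2 carried; the burden shifts to the prosecution.
Stage III.3 (prosecution, a preponderance, weight is at least 51): (k) net 94−26=68 ≥ 51 — meets; (l) 53 ≥ 51 — meets.
  Stage III.3 carried; the final stage is satisfied.
All stages carried — the prosecution prevails on this issue.
Per-issue: Issue I → accused; Issue II → accused; Issue III → prosecution. The prosecution must prevail on a majority of issues; overall, the accused prevails.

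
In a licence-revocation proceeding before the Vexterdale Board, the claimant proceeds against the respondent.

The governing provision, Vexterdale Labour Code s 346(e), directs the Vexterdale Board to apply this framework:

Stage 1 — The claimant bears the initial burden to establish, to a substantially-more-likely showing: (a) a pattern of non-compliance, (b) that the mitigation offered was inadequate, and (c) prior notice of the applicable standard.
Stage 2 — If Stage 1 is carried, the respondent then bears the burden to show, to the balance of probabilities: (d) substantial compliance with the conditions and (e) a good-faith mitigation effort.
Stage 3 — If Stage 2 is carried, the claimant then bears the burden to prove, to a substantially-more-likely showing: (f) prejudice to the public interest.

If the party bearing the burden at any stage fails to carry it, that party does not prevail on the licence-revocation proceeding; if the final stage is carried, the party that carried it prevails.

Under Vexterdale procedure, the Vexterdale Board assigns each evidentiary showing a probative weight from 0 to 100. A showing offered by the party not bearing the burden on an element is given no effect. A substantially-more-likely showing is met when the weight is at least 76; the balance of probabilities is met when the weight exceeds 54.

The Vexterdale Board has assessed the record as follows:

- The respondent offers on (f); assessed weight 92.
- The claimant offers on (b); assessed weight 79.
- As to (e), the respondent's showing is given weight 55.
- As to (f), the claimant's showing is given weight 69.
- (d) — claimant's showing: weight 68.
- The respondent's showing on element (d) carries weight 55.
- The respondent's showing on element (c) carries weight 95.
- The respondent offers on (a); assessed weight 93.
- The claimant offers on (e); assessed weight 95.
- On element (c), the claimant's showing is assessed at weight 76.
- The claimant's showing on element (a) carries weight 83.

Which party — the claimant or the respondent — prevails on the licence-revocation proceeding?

respondent

Stage 1 (claimant, a substantially-more-likely showing, weight is at least 76): (a) 83 (respondent's 93 disregarded) ≥ 76 — meets; (b) 79 ≥ 76 — meets; (c) 76 (respondent's 95 disregarded) ≥ 76 — meets.
  Stage 1 carried; the burden shifts to the respondent.
Stage 2 (respondent, the balance of probabilities, weight exceeds 54): (d) 55 (claimant's 68 disregarded) > 54 — meets; (e) 55 (claimant's 95 disregarded) > 54 — meets.
  All elements met. The burden passes to the claimant.
Stage 3 (claimant, a substantially-more-likely showing, weight is at least 76): (f) 69 (respondent's 92 disregarded) < 76 — fails.
  The claimant does not carry Stage 3.
The analysis ends at Stage 3; the respondent prevails.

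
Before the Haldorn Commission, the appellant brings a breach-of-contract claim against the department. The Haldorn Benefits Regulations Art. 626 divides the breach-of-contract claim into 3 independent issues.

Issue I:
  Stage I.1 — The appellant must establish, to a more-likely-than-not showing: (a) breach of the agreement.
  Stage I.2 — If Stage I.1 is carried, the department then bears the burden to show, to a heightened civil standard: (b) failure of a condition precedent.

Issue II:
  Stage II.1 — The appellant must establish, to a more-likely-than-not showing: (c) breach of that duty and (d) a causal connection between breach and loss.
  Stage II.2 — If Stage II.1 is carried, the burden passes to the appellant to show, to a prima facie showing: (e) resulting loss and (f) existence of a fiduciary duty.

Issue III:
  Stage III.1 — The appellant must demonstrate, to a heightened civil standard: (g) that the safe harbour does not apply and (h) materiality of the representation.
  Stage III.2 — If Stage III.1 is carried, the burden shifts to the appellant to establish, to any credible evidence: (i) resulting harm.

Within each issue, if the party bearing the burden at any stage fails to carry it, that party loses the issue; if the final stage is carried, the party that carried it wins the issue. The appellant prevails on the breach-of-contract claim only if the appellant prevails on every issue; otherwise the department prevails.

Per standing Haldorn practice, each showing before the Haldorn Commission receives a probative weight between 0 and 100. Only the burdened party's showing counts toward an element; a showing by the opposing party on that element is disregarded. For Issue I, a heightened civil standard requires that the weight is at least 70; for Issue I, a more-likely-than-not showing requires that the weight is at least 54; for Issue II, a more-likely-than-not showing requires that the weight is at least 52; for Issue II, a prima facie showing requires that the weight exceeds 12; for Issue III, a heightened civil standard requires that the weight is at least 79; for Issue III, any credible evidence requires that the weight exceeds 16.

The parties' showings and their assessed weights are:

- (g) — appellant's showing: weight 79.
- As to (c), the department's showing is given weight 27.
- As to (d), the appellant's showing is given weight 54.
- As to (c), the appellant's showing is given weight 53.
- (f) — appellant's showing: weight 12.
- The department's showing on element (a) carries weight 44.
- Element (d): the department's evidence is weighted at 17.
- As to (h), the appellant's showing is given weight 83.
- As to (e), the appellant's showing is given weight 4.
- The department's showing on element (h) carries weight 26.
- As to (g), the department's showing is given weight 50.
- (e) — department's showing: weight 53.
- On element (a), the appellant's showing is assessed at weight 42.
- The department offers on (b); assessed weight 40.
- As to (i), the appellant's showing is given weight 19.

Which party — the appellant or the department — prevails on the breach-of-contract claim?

— Issue I —
Stage I.1 (appellant, a more-likely-than-not showing, weight is at least 54): (a) 42 (department's 44 disregarded) < 54 — fails.
  Stage I.1 not carried; the appellant fails its burden.
So the department prevails on this issue.
— Issue II —
At Stage II.1 the appellant must meet a more-likely-than-not showing (weight is at least 52): on (c) the weight is 53 (the department's 27 is given no effect), ≥ 52, so (c) meets the standard; on (d) the weight is 54 (the department's 17 is given no effect), which does reach 52, so (d) meets the standard.
  Stage II.1 carried; the burden remains with the appellant.
At Stage II.2 the appellant must meet a prima facie showing (weight exceeds 12): on (e) the weight is 4 (the department's 53 is given no effect), ≤ 12, so (e) does not meet the standard; on (f) the weight is 12, ≤ 12, so (f) does not meet the standard.
  Not every element is met, so the appellant fails to carry Stage II.2.
So the department prevails on this issue.
— Issue III —
At Stage III.1 the appellant must meet a heightened civil standard (weight is at least 79): on (g) the weight is 79 (the department's 50 is given no effect), ≥ 79, so (g) meets the standard; on (h) the weight is 83 (the department's 26 is given no effect), which does reach 79, so (h) meets the standard.
  Stage III.1 is satisfied; the appellant continues to bear the burden.
At Stage III.2 the appellant must meet any credible evidence (weight exceeds 16): on (i) the weight is 19, which does exceed 16, so (i) meets the standard.
  Stage III.2 carried; the final stage is satisfied.
All stages carried — the appellant prevails on this issue.
Per-issue: Issue I → department; Issue II → department; Issue III → appellant. The appellant must prevail on every issue; overall, the department prevails.

department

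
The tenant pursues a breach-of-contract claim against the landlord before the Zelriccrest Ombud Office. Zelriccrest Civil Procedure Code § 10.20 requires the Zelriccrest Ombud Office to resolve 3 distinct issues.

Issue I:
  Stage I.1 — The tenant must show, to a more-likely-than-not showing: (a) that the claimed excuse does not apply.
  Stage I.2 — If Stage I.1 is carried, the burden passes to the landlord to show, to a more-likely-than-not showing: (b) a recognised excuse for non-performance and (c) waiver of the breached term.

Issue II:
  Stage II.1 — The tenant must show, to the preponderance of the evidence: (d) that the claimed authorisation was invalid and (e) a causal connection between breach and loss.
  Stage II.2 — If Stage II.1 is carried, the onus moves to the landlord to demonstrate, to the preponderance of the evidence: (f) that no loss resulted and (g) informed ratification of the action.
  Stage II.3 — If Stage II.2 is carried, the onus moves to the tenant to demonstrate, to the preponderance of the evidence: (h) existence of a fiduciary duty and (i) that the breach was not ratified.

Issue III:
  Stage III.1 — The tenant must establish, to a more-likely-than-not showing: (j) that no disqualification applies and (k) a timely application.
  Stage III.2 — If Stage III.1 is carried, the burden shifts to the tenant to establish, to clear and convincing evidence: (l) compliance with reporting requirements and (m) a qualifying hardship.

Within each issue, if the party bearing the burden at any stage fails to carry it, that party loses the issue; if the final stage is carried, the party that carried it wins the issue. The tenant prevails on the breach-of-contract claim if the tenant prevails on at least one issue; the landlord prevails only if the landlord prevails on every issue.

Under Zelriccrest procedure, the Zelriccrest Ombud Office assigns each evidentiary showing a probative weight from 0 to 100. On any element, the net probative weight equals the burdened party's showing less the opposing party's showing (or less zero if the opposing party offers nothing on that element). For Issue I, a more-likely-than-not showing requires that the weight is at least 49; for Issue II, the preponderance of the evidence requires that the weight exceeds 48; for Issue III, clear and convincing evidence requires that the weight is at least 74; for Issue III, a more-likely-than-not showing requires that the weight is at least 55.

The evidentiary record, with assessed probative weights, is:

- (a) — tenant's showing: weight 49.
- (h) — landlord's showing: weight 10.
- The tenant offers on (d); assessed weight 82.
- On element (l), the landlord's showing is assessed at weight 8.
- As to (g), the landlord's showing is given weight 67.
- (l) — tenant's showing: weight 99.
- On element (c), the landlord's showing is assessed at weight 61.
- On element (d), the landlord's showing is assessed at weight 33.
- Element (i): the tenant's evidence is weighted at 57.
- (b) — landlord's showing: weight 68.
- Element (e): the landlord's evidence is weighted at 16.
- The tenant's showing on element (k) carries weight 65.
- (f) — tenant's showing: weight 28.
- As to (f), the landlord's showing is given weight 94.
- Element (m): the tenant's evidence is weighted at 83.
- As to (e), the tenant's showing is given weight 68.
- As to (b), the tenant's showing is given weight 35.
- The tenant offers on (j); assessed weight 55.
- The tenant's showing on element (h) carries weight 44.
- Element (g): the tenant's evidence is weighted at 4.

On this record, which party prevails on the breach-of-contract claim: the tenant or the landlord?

tenant

— Issue I —
At Stage I.1 the tenant must meet a more-likely-than-not showing (weight is at least 49): on (a) the weight is 49, ≥ 49, so (a) meets the standard.
  All elements met. The burden passes to the landlord.
At Stage I.2 the landlord must meet a more-likely-than-not showing (weight is at least 49): on (b) the weight is 68 less the opposing 35 gives net 33, < 49, so (b) does not meet the standard; on (c) the weight is 61, which does reach 49, so (c) meets the standard.
  The landlord does not carry Stage I.2.
So the tenant prevails on this issue.
— Issue II —
Stage II.1 (tenant, the preponderance of the evidence, weight exceeds 48): (d) net 82−33=49 > 48 — meets; (e) net 68−16=52 > 48 — meets.
  Stage II.1 is satisfied; the onus moves to the landlord.
Stage II.2 (landlord, the preponderance of the evidence, weight exceeds 48): (f) net 94−28=66 > 48 — meets; (g) net 67−4=63 > 48 — meets.
  Stage II.2 is satisfied; the onus moves to the tenant.
Stage II.3 (tenant, the preponderance of the evidence, weight exceeds 48): (h) net 44−10=34 ≤ 48 — fails; (i) 57 > 48 — meets.
  The tenant does not carry Stage II.3.
The analysis ends at Stage II.3; the landlord prevails on this issue.
— Issue III —
At Stage III.1 the tenant must meet a more-likely-than-not showing (weight is at least 55): on (j) the weight is 55, which does reach 55, so (j) meets the standard; on (k) the weight is 65, which does reach 55, so (k) meets the standard.
  Stage III.1 is satisfied; the tenant continues to bear the burden.
At Stage III.2 the tenant must meet clear and convincing evidence (weight is at least 74): on (l) the weight is 99 less the opposing 8 gives net 91, ≥ 74, so (l) meets the standard; on (m) the weight is 83, which does reach 74, so (m) meets the standard.
  All elements met at the final stage.
Every stage carried; the tenant prevails on this issue.
Per-issue: Issue I → tenant; Issue II → landlord; Issue III → tenant. The tenant must prevail on at least one issue; overall, the tenant prevails.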